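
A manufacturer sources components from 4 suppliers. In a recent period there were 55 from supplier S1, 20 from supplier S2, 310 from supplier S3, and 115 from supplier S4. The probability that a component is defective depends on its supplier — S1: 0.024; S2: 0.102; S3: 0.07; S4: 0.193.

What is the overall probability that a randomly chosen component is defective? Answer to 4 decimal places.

Total: 55 + 20 + 310 + 115 = 500.
P(S1) = 55/500 = 0.11. P(S2) = 20/500 = 0.04. P(S3) = 310/500 = 0.62. P(S4) = 115/500 = 0.23.
P(D) = P(D|S1)·P(S1) + P(D|S2)·P(S2) + P(D|S3)·P(S3) + P(D|S4)·P(S4)
      = 0.024·0.11 + 0.102·0.04 + 0.07·0.62 + 0.193·0.23
      = 0.00264 + 0.00408 + 0.0434 + 0.04439 = 0.09451

0.0945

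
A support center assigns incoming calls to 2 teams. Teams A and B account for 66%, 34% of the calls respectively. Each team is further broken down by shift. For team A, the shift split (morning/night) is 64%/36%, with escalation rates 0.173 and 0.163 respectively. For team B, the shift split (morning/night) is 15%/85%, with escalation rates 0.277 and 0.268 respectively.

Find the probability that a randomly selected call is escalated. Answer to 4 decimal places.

P(E) ≈ 0.2034

P(E|A) = 0.64·0.173 + 0.36·0.163 = 0.11072 + 0.05868 = 0.1694
P(E|B) = 0.15·0.277 + 0.85·0.268 = 0.04155 + 0.2278 = 0.26935
Then overall,
P(E) = 0.66·0.1694 + 0.34·0.26935
      = 0.111804 + 0.091579 = 0.203383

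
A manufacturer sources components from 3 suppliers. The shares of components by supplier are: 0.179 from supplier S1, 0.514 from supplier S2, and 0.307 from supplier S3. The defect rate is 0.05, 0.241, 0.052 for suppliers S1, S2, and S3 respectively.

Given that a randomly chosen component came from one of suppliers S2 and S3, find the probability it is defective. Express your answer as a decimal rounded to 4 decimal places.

0.1703

Let S = {S2, S3}.
P(S) = 0.514 + 0.307 = 0.821.
P(D ∩ S) = 0.241·0.514 + 0.052·0.307 = 0.123874 + 0.015964 = 0.139838.
P(D | S) = 0.139838 / 0.821 = 0.170326…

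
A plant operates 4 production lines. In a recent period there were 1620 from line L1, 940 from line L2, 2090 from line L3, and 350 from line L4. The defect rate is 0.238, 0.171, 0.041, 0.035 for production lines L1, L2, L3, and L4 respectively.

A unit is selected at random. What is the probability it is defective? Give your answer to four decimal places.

P(D) ≈ 0.1288

Total: 1620 + 940 + 2090 + 350 = 5000.
P(L1) = 1620/5000 = 0.324. P(L2) = 940/5000 = 0.188. P(L3) = 2090/5000 = 0.418. P(L4) = 350/5000 = 0.07.
Summing over the partition,
P(D) = P(D|L1)·P(L1) + P(D|L2)·P(L2) + P(D|L3)·P(L3) + P(D|L4)·P(L4)
      = 0.238·0.324 + 0.171·0.188 + 0.041·0.418 + 0.035·0.07
      = 0.077112 + 0.032148 + 0.017138 + 0.00245 = 0.128848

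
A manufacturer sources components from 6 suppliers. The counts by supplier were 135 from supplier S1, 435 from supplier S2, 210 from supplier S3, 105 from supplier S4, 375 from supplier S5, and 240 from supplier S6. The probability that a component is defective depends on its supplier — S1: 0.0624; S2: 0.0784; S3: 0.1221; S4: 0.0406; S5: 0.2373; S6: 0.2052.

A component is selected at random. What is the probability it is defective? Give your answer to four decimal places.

Total: 135 + 435 + 210 + 105 + 375 + 240 = 1500.
P(S1) = 135/1500 = 0.09. P(S2) = 435/1500 = 0.29. P(S3) = 210/1500 = 0.14. P(S4) = 105/1500 = 0.07. P(S5) = 375/1500 = 0.25. P(S6) = 240/1500 = 0.16.
Summing over the partition,
P(D) = P(D|S1)·P(S1) + P(D|S2)·P(S2) + P(D|S3)·P(S3) + P(D|S4)·P(S4) + P(D|S5)·P(S5) + P(D|S6)·P(S6)
      = 0.0624·0.09 + 0.0784·0.29 + 0.1221·0.14 + 0.0406·0.07 + 0.2373·0.25 + 0.2052·0.16
      = 0.005616 + 0.022736 + 0.017094 + 0.002842 + 0.059325 + 0.032832 = 0.140445

0.1404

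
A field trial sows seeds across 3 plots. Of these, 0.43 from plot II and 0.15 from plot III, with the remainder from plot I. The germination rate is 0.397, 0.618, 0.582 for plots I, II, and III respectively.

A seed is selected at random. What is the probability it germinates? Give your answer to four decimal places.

P(I) = 1 − (0.43 + 0.15) = 0.42.
By the law of total probability,
P(G) = P(G|I)·P(I) + P(G|II)·P(II) + P(G|III)·P(III)
      = 0.397·0.42 + 0.618·0.43 + 0.582·0.15
      = 0.16674 + 0.26574 + 0.0873 = 0.51978

0.5198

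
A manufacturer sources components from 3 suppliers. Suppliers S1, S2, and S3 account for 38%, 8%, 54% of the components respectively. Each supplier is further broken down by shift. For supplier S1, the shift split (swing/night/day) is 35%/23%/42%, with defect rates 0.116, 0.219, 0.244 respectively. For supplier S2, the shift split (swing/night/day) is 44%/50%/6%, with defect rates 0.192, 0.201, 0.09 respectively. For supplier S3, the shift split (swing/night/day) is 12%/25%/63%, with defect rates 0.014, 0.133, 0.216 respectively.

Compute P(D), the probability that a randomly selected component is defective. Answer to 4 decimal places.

P(D|S1) = 0.35·0.116 + 0.23·0.219 + 0.42·0.244 = 0.0406 + 0.05037 + 0.10248 = 0.19345
P(D|S2) = 0.44·0.192 + 0.5·0.201 + 0.06·0.09 = 0.08448 + 0.1005 + 0.0054 = 0.19038
P(D|S3) = 0.12·0.014 + 0.25·0.133 + 0.63·0.216 = 0.00168 + 0.03325 + 0.13608 = 0.17101
Then overall,
P(D) = 0.38·0.19345 + 0.08·0.19038 + 0.54·0.17101
      = 0.073511 + 0.0152304 + 0.0923454 = 0.1810868

P(D) ≈ 0.1811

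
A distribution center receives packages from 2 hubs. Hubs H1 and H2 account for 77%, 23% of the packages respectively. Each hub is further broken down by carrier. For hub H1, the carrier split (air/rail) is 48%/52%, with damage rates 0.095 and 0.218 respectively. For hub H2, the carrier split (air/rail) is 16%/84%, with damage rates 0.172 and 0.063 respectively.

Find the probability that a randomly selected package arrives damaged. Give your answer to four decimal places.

P(D) ≈ 0.1409

P(D|H1) = 0.48·0.095 + 0.52·0.218 = 0.0456 + 0.11336 = 0.15896
P(D|H2) = 0.16·0.172 + 0.84·0.063 = 0.02752 + 0.05292 = 0.08044
By total probability over the outer partition,
P(D) = 0.77·0.15896 + 0.23·0.08044
      = 0.1223992 + 0.0185012 = 0.1409004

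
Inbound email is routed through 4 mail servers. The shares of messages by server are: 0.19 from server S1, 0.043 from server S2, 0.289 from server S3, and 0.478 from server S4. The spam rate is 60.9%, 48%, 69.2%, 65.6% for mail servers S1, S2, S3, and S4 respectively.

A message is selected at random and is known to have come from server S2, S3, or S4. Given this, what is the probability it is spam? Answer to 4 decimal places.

Let J = {S2, S3, S4}.
P(J) = 0.043 + 0.289 + 0.478 = 0.81.
P(S ∩ J) = 0.48·0.043 + 0.692·0.289 + 0.656·0.478 = 0.02064 + 0.199988 + 0.313568 = 0.534196.
P(S | J) = 0.534196 / 0.81 = 0.659501…

0.6595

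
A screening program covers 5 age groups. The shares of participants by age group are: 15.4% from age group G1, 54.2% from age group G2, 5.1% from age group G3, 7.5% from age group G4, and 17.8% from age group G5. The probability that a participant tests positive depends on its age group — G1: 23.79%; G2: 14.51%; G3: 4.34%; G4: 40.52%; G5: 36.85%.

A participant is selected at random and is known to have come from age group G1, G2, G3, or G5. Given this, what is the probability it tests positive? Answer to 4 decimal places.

Let S = {G1, G2, G3, G5}.
P(S) = 0.154 + 0.542 + 0.051 + 0.178 = 0.925.
P(T ∩ S) = 0.2379·0.154 + 0.1451·0.542 + 0.0434·0.051 + 0.3685·0.178 = 0.0366366 + 0.0786442 + 0.0022134 + 0.065593 = 0.1830872.
P(T | S) = 0.1830872 / 0.925 = 0.197932…

P(T|S) ≈ 0.1979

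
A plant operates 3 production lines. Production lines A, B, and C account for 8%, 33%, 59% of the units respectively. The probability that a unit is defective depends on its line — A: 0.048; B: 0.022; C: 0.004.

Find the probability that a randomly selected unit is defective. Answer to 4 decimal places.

P(D) ≈ 0.0135

Summing over the partition,
P(D) = P(D|A)·P(A) + P(D|B)·P(B) + P(D|C)·P(C)
      = 0.048·0.08 + 0.022·0.33 + 0.004·0.59
      = 0.00384 + 0.00726 + 0.00236 = 0.01346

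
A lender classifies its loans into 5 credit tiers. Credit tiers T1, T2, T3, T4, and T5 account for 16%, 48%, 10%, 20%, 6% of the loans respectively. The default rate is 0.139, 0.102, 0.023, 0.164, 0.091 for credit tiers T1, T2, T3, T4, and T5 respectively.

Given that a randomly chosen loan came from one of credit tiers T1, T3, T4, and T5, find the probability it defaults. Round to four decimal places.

P(D|S) ≈ 0.1208

Let S = {T1, T3, T4, T5}.
P(S) = 0.16 + 0.1 + 0.2 + 0.06 = 0.52.
P(D ∩ S) = 0.139·0.16 + 0.023·0.1 + 0.164·0.2 + 0.091·0.06 = 0.02224 + 0.0023 + 0.0328 + 0.00546 = 0.0628.
P(D | S) = 0.0628 / 0.52 = 0.120769…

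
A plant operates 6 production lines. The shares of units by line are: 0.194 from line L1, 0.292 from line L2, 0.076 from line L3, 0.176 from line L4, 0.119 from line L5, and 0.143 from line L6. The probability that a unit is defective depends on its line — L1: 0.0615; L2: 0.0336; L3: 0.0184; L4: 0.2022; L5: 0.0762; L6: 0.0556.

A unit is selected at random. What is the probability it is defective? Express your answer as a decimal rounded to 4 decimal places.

P(D) ≈ 0.0757

Using total probability over the partition,
P(D) = P(D|L1)·P(L1) + P(D|L2)·P(L2) + P(D|L3)·P(L3) + P(D|L4)·P(L4) + P(D|L5)·P(L5) + P(D|L6)·P(L6)
      = 0.0615·0.194 + 0.0336·0.292 + 0.0184·0.076 + 0.2022·0.176 + 0.0762·0.119 + 0.0556·0.143
      = 0.011931 + 0.0098112 + 0.0013984 + 0.0355872 + 0.0090678 + 0.0079508 = 0.0757464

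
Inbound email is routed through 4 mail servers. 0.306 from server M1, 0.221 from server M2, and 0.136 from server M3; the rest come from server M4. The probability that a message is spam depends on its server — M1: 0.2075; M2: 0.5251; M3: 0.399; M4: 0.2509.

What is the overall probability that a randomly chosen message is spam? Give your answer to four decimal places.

P(S) ≈ 0.3184

P(M4) = 1 − (0.306 + 0.221 + 0.136) = 0.337.
By the law of total probability,
P(S) = P(S|M1)·P(M1) + P(S|M2)·P(M2) + P(S|M3)·P(M3) + P(S|M4)·P(M4)
      = 0.2075·0.306 + 0.5251·0.221 + 0.399·0.136 + 0.2509·0.337
      = 0.063495 + 0.1160471 + 0.054264 + 0.0845533 = 0.3183594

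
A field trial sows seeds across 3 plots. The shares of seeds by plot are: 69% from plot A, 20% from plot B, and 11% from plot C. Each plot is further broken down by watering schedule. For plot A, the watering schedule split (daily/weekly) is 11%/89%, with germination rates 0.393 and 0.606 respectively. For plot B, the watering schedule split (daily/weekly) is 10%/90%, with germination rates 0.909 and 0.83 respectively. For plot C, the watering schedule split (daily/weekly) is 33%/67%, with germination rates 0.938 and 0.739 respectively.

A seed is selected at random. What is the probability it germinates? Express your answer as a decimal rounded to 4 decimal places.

P(G|A) = 0.11·0.393 + 0.89·0.606 = 0.04323 + 0.53934 = 0.58257
P(G|B) = 0.1·0.909 + 0.9·0.83 = 0.0909 + 0.747 = 0.8379
P(G|C) = 0.33·0.938 + 0.67·0.739 = 0.30954 + 0.49513 = 0.80467
By total probability over the outer partition,
P(G) = 0.69·0.58257 + 0.2·0.8379 + 0.11·0.80467
      = 0.4019733 + 0.16758 + 0.0885137 = 0.658067

P(G) ≈ 0.6581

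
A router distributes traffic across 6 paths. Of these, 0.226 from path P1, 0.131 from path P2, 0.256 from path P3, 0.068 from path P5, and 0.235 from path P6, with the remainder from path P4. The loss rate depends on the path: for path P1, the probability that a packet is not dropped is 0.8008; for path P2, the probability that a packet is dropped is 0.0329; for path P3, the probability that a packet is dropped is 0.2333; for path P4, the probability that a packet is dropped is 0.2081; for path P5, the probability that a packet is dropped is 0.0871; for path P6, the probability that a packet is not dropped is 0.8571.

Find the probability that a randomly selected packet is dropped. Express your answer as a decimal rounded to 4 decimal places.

P(L) ≈ 0.1660

P(P4) = 1 − (0.226 + 0.131 + 0.256 + 0.068 + 0.235) = 0.084.
P(L|P1) = 1 − 0.8008 = 0.1992.
P(L|P6) = 1 − 0.8571 = 0.1429.
Using total probability over the partition,
P(L) = P(L|P1)·P(P1) + P(L|P2)·P(P2) + P(L|P3)·P(P3) + P(L|P4)·P(P4) + P(L|P5)·P(P5) + P(L|P6)·P(P6)
      = 0.1992·0.226 + 0.0329·0.131 + 0.2333·0.256 + 0.2081·0.084 + 0.0871·0.068 + 0.1429·0.235
      = 0.0450192 + 0.0043099 + 0.0597248 + 0.0174804 + 0.0059228 + 0.0335815 = 0.1660386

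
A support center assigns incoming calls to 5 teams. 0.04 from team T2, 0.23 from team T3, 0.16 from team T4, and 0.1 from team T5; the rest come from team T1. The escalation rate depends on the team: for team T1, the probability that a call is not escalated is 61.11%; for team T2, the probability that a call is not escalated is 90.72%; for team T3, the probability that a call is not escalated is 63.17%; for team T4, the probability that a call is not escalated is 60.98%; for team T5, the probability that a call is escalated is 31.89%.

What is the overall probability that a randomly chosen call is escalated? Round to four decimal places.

P(T1) = 1 − (0.04 + 0.23 + 0.16 + 0.1) = 0.47.
P(E|T1) = 1 − 0.6111 = 0.3889.
P(E|T2) = 1 − 0.9072 = 0.0928.
P(E|T3) = 1 − 0.6317 = 0.3683.
P(E|T4) = 1 − 0.6098 = 0.3902.
P(E) = P(E|T1)·P(T1) + P(E|T2)·P(T2) + P(E|T3)·P(T3) + P(E|T4)·P(T4) + P(E|T5)·P(T5)
      = 0.3889·0.47 + 0.0928·0.04 + 0.3683·0.23 + 0.3902·0.16 + 0.3189·0.1
      = 0.182783 + 0.003712 + 0.084709 + 0.062432 + 0.03189 = 0.365526

0.3655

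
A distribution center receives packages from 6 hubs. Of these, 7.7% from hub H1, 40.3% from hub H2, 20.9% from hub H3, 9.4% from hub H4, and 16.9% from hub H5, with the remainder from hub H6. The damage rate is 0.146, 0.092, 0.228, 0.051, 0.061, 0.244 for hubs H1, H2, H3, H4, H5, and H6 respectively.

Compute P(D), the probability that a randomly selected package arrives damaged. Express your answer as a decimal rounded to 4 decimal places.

P(D) ≈ 0.1228

P(H6) = 1 − (0.077 + 0.403 + 0.209 + 0.094 + 0.169) = 0.048.
P(D) = P(D|H1)·P(H1) + P(D|H2)·P(H2) + P(D|H3)·P(H3) + P(D|H4)·P(H4) + P(D|H5)·P(H5) + P(D|H6)·P(H6)
      = 0.146·0.077 + 0.092·0.403 + 0.228·0.209 + 0.051·0.094 + 0.061·0.169 + 0.244·0.048
      = 0.011242 + 0.037076 + 0.047652 + 0.004794 + 0.010309 + 0.011712 = 0.122785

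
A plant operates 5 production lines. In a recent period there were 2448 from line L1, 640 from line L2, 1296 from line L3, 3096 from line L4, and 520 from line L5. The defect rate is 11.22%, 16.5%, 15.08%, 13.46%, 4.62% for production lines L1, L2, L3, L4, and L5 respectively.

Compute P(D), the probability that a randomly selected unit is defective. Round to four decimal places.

Total: 2448 + 640 + 1296 + 3096 + 520 = 8000.
P(L1) = 2448/8000 = 0.306. P(L2) = 640/8000 = 0.08. P(L3) = 1296/8000 = 0.162. P(L4) = 3096/8000 = 0.387. P(L5) = 520/8000 = 0.065.
P(D) = P(D|L1)·P(L1) + P(D|L2)·P(L2) + P(D|L3)·P(L3) + P(D|L4)·P(L4) + P(D|L5)·P(L5)
      = 0.1122·0.306 + 0.165·0.08 + 0.1508·0.162 + 0.1346·0.387 + 0.0462·0.065
      = 0.0343332 + 0.0132 + 0.0244296 + 0.0520902 + 0.003003 = 0.127056

P(D) ≈ 0.1271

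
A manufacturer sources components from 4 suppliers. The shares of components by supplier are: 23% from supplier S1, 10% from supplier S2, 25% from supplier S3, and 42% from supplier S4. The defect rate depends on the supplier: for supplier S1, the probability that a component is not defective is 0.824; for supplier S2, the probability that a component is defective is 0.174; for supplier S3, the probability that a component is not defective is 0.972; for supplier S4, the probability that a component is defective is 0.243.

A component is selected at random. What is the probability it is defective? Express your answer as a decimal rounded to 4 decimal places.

P(D|S1) = 1 − 0.824 = 0.176.
P(D|S3) = 1 − 0.972 = 0.028.
P(D) = P(D|S1)·P(S1) + P(D|S2)·P(S2) + P(D|S3)·P(S3) + P(D|S4)·P(S4)
      = 0.176·0.23 + 0.174·0.1 + 0.028·0.25 + 0.243·0.42
      = 0.04048 + 0.0174 + 0.007 + 0.10206 = 0.16694

P(D) ≈ 0.1669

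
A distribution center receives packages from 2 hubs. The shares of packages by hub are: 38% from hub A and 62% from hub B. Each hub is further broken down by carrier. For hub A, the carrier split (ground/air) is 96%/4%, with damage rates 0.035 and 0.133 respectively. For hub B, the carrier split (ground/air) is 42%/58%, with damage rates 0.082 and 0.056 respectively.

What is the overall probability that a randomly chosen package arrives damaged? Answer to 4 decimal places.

P(D|A) = 0.96·0.035 + 0.04·0.133 = 0.0336 + 0.00532 = 0.03892
P(D|B) = 0.42·0.082 + 0.58·0.056 = 0.03444 + 0.03248 = 0.06692
By total probability over the outer partition,
P(D) = 0.38·0.03892 + 0.62·0.06692
      = 0.0147896 + 0.0414904 = 0.05628

P(D) ≈ 0.0563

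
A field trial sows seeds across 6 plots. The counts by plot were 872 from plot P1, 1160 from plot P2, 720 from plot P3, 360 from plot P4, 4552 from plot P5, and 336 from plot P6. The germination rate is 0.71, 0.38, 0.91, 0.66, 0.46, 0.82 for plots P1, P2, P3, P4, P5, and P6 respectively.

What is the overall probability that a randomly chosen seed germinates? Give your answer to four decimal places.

Total: 872 + 1160 + 720 + 360 + 4552 + 336 = 8000.
P(P1) = 872/8000 = 0.109. P(P2) = 1160/8000 = 0.145. P(P3) = 720/8000 = 0.09. P(P4) = 360/8000 = 0.045. P(P5) = 4552/8000 = 0.569. P(P6) = 336/8000 = 0.042.
Summing over the partition,
P(G) = P(G|P1)·P(P1) + P(G|P2)·P(P2) + P(G|P3)·P(P3) + P(G|P4)·P(P4) + P(G|P5)·P(P5) + P(G|P6)·P(P6)
      = 0.71·0.109 + 0.38·0.145 + 0.91·0.09 + 0.66·0.045 + 0.46·0.569 + 0.82·0.042
      = 0.07739 + 0.0551 + 0.0819 + 0.0297 + 0.26174 + 0.03444 = 0.54027

P(G) ≈ 0.5403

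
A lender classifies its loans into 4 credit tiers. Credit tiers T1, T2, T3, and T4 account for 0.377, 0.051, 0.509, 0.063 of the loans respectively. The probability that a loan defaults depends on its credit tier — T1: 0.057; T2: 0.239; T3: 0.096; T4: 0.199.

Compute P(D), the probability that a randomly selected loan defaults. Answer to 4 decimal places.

P(D) ≈ 0.0951

P(D) = P(D|T1)·P(T1) + P(D|T2)·P(T2) + P(D|T3)·P(T3) + P(D|T4)·P(T4)
      = 0.057·0.377 + 0.239·0.051 + 0.096·0.509 + 0.199·0.063
      = 0.021489 + 0.012189 + 0.048864 + 0.012537 = 0.095079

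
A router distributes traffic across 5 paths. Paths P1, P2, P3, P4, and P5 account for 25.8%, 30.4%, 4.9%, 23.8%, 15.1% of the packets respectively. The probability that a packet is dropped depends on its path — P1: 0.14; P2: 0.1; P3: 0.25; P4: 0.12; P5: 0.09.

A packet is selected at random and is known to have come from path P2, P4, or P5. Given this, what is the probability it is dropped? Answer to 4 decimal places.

P(L|S) ≈ 0.1047

Let S = {P2, P4, P5}.
P(S) = 0.304 + 0.238 + 0.151 = 0.693.
P(L ∩ S) = 0.1·0.304 + 0.12·0.238 + 0.09·0.151 = 0.0304 + 0.02856 + 0.01359 = 0.07255.
P(L | S) = 0.07255 / 0.693 = 0.104690…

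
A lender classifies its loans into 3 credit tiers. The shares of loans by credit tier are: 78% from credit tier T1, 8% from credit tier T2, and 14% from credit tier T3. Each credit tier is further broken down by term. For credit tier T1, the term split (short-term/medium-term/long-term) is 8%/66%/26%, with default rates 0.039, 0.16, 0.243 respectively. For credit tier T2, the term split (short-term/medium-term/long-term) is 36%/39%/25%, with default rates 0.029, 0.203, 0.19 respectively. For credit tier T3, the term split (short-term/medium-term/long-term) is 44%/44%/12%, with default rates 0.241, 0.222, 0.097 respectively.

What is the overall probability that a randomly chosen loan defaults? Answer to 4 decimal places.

P(D) ≈ 0.1752

P(D|T1) = 0.08·0.039 + 0.66·0.16 + 0.26·0.243 = 0.00312 + 0.1056 + 0.06318 = 0.1719
P(D|T2) = 0.36·0.029 + 0.39·0.203 + 0.25·0.19 = 0.01044 + 0.07917 + 0.0475 = 0.13711
P(D|T3) = 0.44·0.241 + 0.44·0.222 + 0.12·0.097 = 0.10604 + 0.09768 + 0.01164 = 0.21536
Then overall,
P(D) = 0.78·0.1719 + 0.08·0.13711 + 0.14·0.21536
      = 0.134082 + 0.0109688 + 0.0301504 = 0.1752012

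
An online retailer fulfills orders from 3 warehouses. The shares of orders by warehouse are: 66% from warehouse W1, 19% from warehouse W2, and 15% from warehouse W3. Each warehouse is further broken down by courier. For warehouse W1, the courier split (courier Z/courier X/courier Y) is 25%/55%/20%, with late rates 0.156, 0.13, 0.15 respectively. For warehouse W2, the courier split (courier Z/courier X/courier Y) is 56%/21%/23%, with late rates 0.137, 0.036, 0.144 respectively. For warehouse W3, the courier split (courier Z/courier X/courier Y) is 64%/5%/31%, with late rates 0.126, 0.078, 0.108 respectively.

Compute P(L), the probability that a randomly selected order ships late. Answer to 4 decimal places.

P(L|W1) = 0.25·0.156 + 0.55·0.13 + 0.2·0.15 = 0.039 + 0.0715 + 0.03 = 0.1405
P(L|W2) = 0.56·0.137 + 0.21·0.036 + 0.23·0.144 = 0.07672 + 0.00756 + 0.03312 = 0.1174
P(L|W3) = 0.64·0.126 + 0.05·0.078 + 0.31·0.108 = 0.08064 + 0.0039 + 0.03348 = 0.11802
Then overall,
P(L) = 0.66·0.1405 + 0.19·0.1174 + 0.15·0.11802
      = 0.09273 + 0.022306 + 0.017703 = 0.132739

0.1327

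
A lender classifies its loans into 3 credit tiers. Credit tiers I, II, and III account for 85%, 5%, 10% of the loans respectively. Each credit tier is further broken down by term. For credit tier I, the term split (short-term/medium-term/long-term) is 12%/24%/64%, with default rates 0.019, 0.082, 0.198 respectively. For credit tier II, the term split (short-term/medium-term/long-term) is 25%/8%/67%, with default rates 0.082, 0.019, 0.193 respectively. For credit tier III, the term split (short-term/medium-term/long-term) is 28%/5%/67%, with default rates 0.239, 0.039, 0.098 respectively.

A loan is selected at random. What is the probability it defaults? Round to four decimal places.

P(D|I) = 0.12·0.019 + 0.24·0.082 + 0.64·0.198 = 0.00228 + 0.01968 + 0.12672 = 0.14868
P(D|II) = 0.25·0.082 + 0.08·0.019 + 0.67·0.193 = 0.0205 + 0.00152 + 0.12931 = 0.15133
P(D|III) = 0.28·0.239 + 0.05·0.039 + 0.67·0.098 = 0.06692 + 0.00195 + 0.06566 = 0.13453
By total probability over the outer partition,
P(D) = 0.85·0.14868 + 0.05·0.15133 + 0.1·0.13453
      = 0.126378 + 0.0075665 + 0.013453 = 0.1473975

0.1474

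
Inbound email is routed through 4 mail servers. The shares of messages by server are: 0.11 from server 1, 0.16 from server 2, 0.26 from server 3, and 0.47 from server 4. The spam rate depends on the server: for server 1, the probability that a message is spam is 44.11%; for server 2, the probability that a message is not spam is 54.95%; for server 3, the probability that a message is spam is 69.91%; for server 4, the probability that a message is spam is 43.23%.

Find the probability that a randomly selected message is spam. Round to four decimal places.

0.5055

P(S|2) = 1 − 0.5495 = 0.4505.
Using total probability over the partition,
P(S) = P(S|1)·P(1) + P(S|2)·P(2) + P(S|3)·P(3) + P(S|4)·P(4)
      = 0.4411·0.11 + 0.4505·0.16 + 0.6991·0.26 + 0.4323·0.47
      = 0.048521 + 0.07208 + 0.181766 + 0.203181 = 0.505548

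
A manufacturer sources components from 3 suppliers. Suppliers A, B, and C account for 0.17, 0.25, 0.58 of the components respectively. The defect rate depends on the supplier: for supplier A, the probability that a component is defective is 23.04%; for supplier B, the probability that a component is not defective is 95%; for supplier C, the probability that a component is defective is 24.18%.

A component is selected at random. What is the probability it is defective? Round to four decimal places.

0.1919

P(D|B) = 1 − 0.95 = 0.05.
By the law of total probability,
P(D) = P(D|A)·P(A) + P(D|B)·P(B) + P(D|C)·P(C)
      = 0.2304·0.17 + 0.05·0.25 + 0.2418·0.58
      = 0.039168 + 0.0125 + 0.140244 = 0.191912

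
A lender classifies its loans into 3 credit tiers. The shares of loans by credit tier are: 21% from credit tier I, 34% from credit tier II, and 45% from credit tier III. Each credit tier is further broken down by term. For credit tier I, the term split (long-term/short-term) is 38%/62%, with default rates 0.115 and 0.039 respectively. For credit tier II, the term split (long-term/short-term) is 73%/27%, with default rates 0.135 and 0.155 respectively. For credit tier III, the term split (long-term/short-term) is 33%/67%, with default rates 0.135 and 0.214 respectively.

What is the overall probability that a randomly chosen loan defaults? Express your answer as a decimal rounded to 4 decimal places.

0.1466

P(D|I) = 0.38·0.115 + 0.62·0.039 = 0.0437 + 0.02418 = 0.06788
P(D|II) = 0.73·0.135 + 0.27·0.155 = 0.09855 + 0.04185 = 0.1404
P(D|III) = 0.33·0.135 + 0.67·0.214 = 0.04455 + 0.14338 = 0.18793
By total probability over the outer partition,
P(D) = 0.21·0.06788 + 0.34·0.1404 + 0.45·0.18793
      = 0.0142548 + 0.047736 + 0.0845685 = 0.1465593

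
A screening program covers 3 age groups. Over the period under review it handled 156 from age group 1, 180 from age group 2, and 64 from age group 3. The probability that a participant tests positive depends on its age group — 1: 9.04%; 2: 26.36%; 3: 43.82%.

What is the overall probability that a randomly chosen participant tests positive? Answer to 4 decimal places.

Total: 156 + 180 + 64 = 400.
P(1) = 156/400 = 0.39. P(2) = 180/400 = 0.45. P(3) = 64/400 = 0.16.
P(T) = P(T|1)·P(1) + P(T|2)·P(2) + P(T|3)·P(3)
      = 0.0904·0.39 + 0.2636·0.45 + 0.4382·0.16
      = 0.035256 + 0.11862 + 0.070112 = 0.223988

P(T) ≈ 0.2240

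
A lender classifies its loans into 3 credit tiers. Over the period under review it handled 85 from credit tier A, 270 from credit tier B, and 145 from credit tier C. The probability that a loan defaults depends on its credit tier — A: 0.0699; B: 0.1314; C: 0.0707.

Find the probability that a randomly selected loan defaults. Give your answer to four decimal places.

Total: 85 + 270 + 145 = 500.
P(A) = 85/500 = 0.17. P(B) = 270/500 = 0.54. P(C) = 145/500 = 0.29.
P(D) = P(D|A)·P(A) + P(D|B)·P(B) + P(D|C)·P(C)
      = 0.0699·0.17 + 0.1314·0.54 + 0.0707·0.29
      = 0.011883 + 0.070956 + 0.020503 = 0.103342

0.1033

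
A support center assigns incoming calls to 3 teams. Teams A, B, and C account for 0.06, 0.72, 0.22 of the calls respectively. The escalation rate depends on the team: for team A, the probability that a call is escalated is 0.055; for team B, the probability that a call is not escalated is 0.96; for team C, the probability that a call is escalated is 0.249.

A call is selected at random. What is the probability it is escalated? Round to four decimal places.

P(E) ≈ 0.0869

P(E|B) = 1 − 0.96 = 0.04.
P(E) = P(E|A)·P(A) + P(E|B)·P(B) + P(E|C)·P(C)
      = 0.055·0.06 + 0.04·0.72 + 0.249·0.22
      = 0.0033 + 0.0288 + 0.05478 = 0.08688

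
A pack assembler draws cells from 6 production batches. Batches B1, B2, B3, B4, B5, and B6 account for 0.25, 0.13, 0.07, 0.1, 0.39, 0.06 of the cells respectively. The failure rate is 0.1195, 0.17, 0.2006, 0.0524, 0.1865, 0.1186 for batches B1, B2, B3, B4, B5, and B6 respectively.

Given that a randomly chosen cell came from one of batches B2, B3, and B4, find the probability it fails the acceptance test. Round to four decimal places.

P(F|S) ≈ 0.1379

Let S = {B2, B3, B4}.
P(S) = 0.13 + 0.07 + 0.1 = 0.3.
P(F ∩ S) = 0.17·0.13 + 0.2006·0.07 + 0.0524·0.1 = 0.0221 + 0.014042 + 0.00524 = 0.041382.
P(F | S) = 0.041382 / 0.3 = 0.137940…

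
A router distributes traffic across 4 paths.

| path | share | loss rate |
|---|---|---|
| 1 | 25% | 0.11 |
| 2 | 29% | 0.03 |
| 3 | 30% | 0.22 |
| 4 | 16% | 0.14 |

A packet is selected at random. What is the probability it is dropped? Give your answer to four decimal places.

0.1246

Using total probability over the partition,
P(L) = P(L|1)·P(1) + P(L|2)·P(2) + P(L|3)·P(3) + P(L|4)·P(4)
      = 0.11·0.25 + 0.03·0.29 + 0.22·0.3 + 0.14·0.16
      = 0.0275 + 0.0087 + 0.066 + 0.0224 = 0.1246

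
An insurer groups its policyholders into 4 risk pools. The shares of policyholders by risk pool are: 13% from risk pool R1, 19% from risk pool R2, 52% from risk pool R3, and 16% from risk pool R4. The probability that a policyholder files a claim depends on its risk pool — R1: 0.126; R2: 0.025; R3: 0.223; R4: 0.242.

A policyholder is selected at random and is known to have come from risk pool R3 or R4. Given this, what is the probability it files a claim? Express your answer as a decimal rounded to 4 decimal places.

0.2275

Let S = {R3, R4}.
P(S) = 0.52 + 0.16 = 0.68.
P(C ∩ S) = 0.223·0.52 + 0.242·0.16 = 0.11596 + 0.03872 = 0.15468.
P(C | S) = 0.15468 / 0.68 = 0.227471…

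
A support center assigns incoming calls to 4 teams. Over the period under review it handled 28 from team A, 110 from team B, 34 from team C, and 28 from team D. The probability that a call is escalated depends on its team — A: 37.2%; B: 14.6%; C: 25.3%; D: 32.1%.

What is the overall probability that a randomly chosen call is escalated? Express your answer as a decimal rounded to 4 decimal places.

Total: 28 + 110 + 34 + 28 = 200.
P(A) = 28/200 = 0.14. P(B) = 110/200 = 0.55. P(C) = 34/200 = 0.17. P(D) = 28/200 = 0.14.
Using total probability over the partition,
P(E) = P(E|A)·P(A) + P(E|B)·P(B) + P(E|C)·P(C) + P(E|D)·P(D)
      = 0.372·0.14 + 0.146·0.55 + 0.253·0.17 + 0.321·0.14
      = 0.05208 + 0.0803 + 0.04301 + 0.04494 = 0.22033

0.2203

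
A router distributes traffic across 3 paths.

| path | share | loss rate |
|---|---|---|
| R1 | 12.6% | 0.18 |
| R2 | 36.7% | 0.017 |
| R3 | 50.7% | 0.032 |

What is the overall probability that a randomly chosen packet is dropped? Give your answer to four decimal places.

P(L) ≈ 0.0451

P(L) = P(L|R1)·P(R1) + P(L|R2)·P(R2) + P(L|R3)·P(R3)
      = 0.18·0.126 + 0.017·0.367 + 0.032·0.507
      = 0.02268 + 0.006239 + 0.016224 = 0.045143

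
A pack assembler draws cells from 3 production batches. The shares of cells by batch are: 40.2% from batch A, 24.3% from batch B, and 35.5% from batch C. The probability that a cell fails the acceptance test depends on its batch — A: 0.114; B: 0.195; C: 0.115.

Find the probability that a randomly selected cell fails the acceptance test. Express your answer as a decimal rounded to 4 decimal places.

Using total probability over the partition,
P(F) = P(F|A)·P(A) + P(F|B)·P(B) + P(F|C)·P(C)
      = 0.114·0.402 + 0.195·0.243 + 0.115·0.355
      = 0.045828 + 0.047385 + 0.040825 = 0.134038

0.1340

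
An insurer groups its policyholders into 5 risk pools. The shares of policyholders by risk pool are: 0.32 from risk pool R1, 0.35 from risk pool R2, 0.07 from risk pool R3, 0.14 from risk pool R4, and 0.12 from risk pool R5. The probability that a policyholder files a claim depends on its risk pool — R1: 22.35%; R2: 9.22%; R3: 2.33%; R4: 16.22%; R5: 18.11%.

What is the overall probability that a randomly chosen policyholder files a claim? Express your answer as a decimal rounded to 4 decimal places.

0.1499

P(C) = P(C|R1)·P(R1) + P(C|R2)·P(R2) + P(C|R3)·P(R3) + P(C|R4)·P(R4) + P(C|R5)·P(R5)
      = 0.2235·0.32 + 0.0922·0.35 + 0.0233·0.07 + 0.1622·0.14 + 0.1811·0.12
      = 0.07152 + 0.03227 + 0.001631 + 0.022708 + 0.021732 = 0.149861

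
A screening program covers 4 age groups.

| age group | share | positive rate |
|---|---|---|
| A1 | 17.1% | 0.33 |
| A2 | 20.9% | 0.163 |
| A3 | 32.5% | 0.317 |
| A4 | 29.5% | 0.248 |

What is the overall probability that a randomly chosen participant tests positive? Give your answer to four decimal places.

P(T) = P(T|A1)·P(A1) + P(T|A2)·P(A2) + P(T|A3)·P(A3) + P(T|A4)·P(A4)
      = 0.33·0.171 + 0.163·0.209 + 0.317·0.325 + 0.248·0.295
      = 0.05643 + 0.034067 + 0.103025 + 0.07316 = 0.266682

P(T) ≈ 0.2667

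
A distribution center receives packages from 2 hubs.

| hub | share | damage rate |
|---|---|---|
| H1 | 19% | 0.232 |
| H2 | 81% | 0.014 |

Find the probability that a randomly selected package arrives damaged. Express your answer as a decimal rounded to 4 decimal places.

P(D) ≈ 0.0554

Summing over the partition,
P(D) = P(D|H1)·P(H1) + P(D|H2)·P(H2)
      = 0.232·0.19 + 0.014·0.81
      = 0.04408 + 0.01134 = 0.05542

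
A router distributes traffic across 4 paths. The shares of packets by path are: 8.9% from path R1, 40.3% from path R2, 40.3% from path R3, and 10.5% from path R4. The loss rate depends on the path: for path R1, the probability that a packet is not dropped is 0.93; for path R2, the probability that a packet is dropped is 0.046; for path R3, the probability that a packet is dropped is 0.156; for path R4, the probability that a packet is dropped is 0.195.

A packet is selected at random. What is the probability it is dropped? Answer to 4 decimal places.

P(L|R1) = 1 − 0.93 = 0.07.
P(L) = P(L|R1)·P(R1) + P(L|R2)·P(R2) + P(L|R3)·P(R3) + P(L|R4)·P(R4)
      = 0.07·0.089 + 0.046·0.403 + 0.156·0.403 + 0.195·0.105
      = 0.00623 + 0.018538 + 0.062868 + 0.020475 = 0.108111

P(L) ≈ 0.1081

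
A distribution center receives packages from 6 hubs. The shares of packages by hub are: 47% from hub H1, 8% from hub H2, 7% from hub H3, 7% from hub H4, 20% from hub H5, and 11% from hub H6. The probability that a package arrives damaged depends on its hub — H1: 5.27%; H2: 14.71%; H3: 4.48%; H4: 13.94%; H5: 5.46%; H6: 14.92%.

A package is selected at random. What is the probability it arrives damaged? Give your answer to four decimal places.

0.0768

P(D) = P(D|H1)·P(H1) + P(D|H2)·P(H2) + P(D|H3)·P(H3) + P(D|H4)·P(H4) + P(D|H5)·P(H5) + P(D|H6)·P(H6)
      = 0.0527·0.47 + 0.1471·0.08 + 0.0448·0.07 + 0.1394·0.07 + 0.0546·0.2 + 0.1492·0.11
      = 0.024769 + 0.011768 + 0.003136 + 0.009758 + 0.01092 + 0.016412 = 0.076763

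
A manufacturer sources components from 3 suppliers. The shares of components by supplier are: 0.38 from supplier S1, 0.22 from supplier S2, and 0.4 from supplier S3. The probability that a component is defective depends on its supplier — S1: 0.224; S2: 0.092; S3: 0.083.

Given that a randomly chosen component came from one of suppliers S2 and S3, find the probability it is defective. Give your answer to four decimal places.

P(D|S) ≈ 0.0862

Let S = {S2, S3}.
P(S) = 0.22 + 0.4 = 0.62.
P(D ∩ S) = 0.092·0.22 + 0.083·0.4 = 0.02024 + 0.0332 = 0.05344.
P(D | S) = 0.05344 / 0.62 = 0.086194…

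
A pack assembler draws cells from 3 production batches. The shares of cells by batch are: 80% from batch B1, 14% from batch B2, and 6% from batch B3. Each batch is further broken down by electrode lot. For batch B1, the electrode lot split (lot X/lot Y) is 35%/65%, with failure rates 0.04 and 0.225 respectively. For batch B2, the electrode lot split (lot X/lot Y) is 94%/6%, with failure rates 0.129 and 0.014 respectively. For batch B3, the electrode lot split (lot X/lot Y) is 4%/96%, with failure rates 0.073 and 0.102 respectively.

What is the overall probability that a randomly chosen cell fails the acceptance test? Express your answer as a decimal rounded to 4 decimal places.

0.1513

P(F|B1) = 0.35·0.04 + 0.65·0.225 = 0.014 + 0.14625 = 0.16025
P(F|B2) = 0.94·0.129 + 0.06·0.014 = 0.12126 + 0.00084 = 0.1221
P(F|B3) = 0.04·0.073 + 0.96·0.102 = 0.00292 + 0.09792 = 0.10084
By total probability over the outer partition,
P(F) = 0.8·0.16025 + 0.14·0.1221 + 0.06·0.10084
      = 0.1282 + 0.017094 + 0.0060504 = 0.1513444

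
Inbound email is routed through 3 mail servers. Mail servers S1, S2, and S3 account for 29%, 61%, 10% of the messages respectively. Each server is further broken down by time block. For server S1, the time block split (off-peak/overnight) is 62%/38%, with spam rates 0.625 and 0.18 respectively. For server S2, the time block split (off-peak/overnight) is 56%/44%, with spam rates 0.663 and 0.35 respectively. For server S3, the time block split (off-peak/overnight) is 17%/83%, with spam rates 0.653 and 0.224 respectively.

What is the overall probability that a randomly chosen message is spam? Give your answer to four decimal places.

P(S|S1) = 0.62·0.625 + 0.38·0.18 = 0.3875 + 0.0684 = 0.4559
P(S|S2) = 0.56·0.663 + 0.44·0.35 = 0.37128 + 0.154 = 0.52528
P(S|S3) = 0.17·0.653 + 0.83·0.224 = 0.11101 + 0.18592 = 0.29693
Then overall,
P(S) = 0.29·0.4559 + 0.61·0.52528 + 0.1·0.29693
      = 0.132211 + 0.3204208 + 0.029693 = 0.4823248

0.4823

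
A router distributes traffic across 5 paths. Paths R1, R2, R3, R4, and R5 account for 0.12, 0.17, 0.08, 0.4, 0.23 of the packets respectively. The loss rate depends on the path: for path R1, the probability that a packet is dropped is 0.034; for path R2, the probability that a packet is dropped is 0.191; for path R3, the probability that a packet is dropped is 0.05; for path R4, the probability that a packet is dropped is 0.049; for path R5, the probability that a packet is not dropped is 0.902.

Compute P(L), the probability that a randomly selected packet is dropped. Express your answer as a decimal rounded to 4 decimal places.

P(L|R5) = 1 − 0.902 = 0.098.
Summing over the partition,
P(L) = P(L|R1)·P(R1) + P(L|R2)·P(R2) + P(L|R3)·P(R3) + P(L|R4)·P(R4) + P(L|R5)·P(R5)
      = 0.034·0.12 + 0.191·0.17 + 0.05·0.08 + 0.049·0.4 + 0.098·0.23
      = 0.00408 + 0.03247 + 0.004 + 0.0196 + 0.02254 = 0.08269

P(L) ≈ 0.0827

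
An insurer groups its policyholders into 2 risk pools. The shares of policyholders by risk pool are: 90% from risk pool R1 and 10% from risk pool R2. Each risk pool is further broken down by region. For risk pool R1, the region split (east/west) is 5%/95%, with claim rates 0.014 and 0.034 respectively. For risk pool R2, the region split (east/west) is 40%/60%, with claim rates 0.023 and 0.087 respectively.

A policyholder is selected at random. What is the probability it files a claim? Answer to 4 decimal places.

P(C|R1) = 0.05·0.014 + 0.95·0.034 = 0.0007 + 0.0323 = 0.033
P(C|R2) = 0.4·0.023 + 0.6·0.087 = 0.0092 + 0.0522 = 0.0614
Then overall,
P(C) = 0.9·0.033 + 0.1·0.0614
      = 0.0297 + 0.00614 = 0.03584

0.0358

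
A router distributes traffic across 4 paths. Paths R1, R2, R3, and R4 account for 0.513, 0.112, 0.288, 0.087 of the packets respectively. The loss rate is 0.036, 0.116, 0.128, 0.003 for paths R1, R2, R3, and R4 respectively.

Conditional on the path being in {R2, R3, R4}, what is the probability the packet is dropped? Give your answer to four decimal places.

P(L|S) ≈ 0.1029

Let S = {R2, R3, R4}.
P(S) = 0.112 + 0.288 + 0.087 = 0.487.
P(L ∩ S) = 0.116·0.112 + 0.128·0.288 + 0.003·0.087 = 0.012992 + 0.036864 + 0.000261 = 0.050117.
P(L | S) = 0.050117 / 0.487 = 0.102910…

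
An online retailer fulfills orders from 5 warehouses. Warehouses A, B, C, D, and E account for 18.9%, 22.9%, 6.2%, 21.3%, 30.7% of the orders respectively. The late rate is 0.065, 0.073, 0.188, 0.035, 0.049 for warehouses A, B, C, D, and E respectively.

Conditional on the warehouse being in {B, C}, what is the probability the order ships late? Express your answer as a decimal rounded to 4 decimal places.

P(L|S) ≈ 0.0975

Let S = {B, C}.
P(S) = 0.229 + 0.062 = 0.291.
P(L ∩ S) = 0.073·0.229 + 0.188·0.062 = 0.016717 + 0.011656 = 0.028373.
P(L | S) = 0.028373 / 0.291 = 0.097502…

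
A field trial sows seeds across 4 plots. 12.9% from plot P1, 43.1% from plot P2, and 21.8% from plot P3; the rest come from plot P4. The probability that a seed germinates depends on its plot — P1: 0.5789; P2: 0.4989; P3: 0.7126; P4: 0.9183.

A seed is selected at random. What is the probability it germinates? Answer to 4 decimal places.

0.6489

P(P4) = 1 − (0.129 + 0.431 + 0.218) = 0.222.
P(G) = P(G|P1)·P(P1) + P(G|P2)·P(P2) + P(G|P3)·P(P3) + P(G|P4)·P(P4)
      = 0.5789·0.129 + 0.4989·0.431 + 0.7126·0.218 + 0.9183·0.222
      = 0.0746781 + 0.2150259 + 0.1553468 + 0.2038626 = 0.6489134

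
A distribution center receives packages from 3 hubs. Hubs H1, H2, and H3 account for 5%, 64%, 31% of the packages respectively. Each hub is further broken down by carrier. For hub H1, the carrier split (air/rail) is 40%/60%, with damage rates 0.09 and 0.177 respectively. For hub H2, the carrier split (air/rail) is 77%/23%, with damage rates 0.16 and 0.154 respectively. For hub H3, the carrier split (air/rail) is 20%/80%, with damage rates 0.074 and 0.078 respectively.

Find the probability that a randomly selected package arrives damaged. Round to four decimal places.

P(D) ≈ 0.1326

P(D|H1) = 0.4·0.09 + 0.6·0.177 = 0.036 + 0.1062 = 0.1422
P(D|H2) = 0.77·0.16 + 0.23·0.154 = 0.1232 + 0.03542 = 0.15862
P(D|H3) = 0.2·0.074 + 0.8·0.078 = 0.0148 + 0.0624 = 0.0772
Then overall,
P(D) = 0.05·0.1422 + 0.64·0.15862 + 0.31·0.0772
      = 0.00711 + 0.1015168 + 0.023932 = 0.1325588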